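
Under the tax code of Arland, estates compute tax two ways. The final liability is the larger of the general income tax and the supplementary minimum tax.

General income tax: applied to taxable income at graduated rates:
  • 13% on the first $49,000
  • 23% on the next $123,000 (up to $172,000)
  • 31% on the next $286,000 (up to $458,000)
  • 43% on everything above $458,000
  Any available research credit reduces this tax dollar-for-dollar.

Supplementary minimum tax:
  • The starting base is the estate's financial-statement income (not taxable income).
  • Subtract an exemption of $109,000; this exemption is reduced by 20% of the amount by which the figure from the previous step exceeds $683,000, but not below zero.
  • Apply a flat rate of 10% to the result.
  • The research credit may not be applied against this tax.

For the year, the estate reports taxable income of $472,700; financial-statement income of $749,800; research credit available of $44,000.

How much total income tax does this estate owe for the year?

$85,641

Supplementary minimum tax:
  Base (financial-statement income): $749,800
  Exemption: $109,000 − 20% × ($749,800 − $683,000) = $109,000 − $13,360 = $95,640
  Base: $749,800 − $95,640 = $654,160
  $654,160 × 10% = $65,416

General income tax:
  $49,000 × 13% = $6,370
  $123,000 × 23% = $28,290
  $286,000 × 31% = $88,660
  $14,700 × 43% = $6,321
  → $129,641
  Less research credit $44,000 → $85,641

$85,641 > $65,416, so the general income tax governs.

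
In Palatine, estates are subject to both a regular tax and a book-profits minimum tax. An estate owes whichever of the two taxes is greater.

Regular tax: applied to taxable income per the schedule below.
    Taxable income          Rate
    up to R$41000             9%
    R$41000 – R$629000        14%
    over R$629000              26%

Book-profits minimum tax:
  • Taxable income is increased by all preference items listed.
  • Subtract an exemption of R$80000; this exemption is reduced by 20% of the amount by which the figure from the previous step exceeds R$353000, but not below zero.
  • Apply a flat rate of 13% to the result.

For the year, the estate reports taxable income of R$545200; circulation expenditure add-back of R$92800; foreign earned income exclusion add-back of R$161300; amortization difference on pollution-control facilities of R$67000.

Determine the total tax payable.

Regular tax:
  R$41000 × 9% = R$3690
  R$504200 × 14% = R$70588
  → R$74278

Book-profits minimum tax:
  Adjusted income: R$545200 + R$92800 + R$161300 + R$67000 = R$866300
  Exemption: 20% × (R$866300 − R$353000) = R$102660 ≥ R$80000, so the exemption is fully phased out
  Base: R$866300 − R$0 = R$866300
  R$866300 × 13% = R$112619

R$112619 > R$74278, so the book-profits minimum tax is the binding amount.

R$112619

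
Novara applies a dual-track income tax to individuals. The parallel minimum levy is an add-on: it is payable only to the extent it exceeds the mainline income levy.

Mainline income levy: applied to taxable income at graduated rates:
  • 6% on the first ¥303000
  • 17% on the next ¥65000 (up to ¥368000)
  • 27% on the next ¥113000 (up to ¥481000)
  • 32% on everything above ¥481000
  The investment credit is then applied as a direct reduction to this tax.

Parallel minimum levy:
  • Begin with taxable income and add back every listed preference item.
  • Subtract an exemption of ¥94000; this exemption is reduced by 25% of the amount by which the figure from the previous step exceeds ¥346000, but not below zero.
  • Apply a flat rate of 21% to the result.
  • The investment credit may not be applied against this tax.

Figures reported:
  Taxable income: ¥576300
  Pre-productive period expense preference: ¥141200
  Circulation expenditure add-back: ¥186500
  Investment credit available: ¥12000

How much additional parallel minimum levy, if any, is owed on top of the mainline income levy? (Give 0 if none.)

¥111604

Mainline income levy:
  ¥303000 × 6% = ¥18180
  ¥65000 × 17% = ¥11050
  ¥113000 × 27% = ¥30510
  ¥95300 × 32% = ¥30496
  → ¥90236
  Less investment credit ¥12000 → ¥78236

Parallel minimum levy:
  Adjusted income: ¥576300 + ¥141200 + ¥186500 = ¥904000
  Exemption: 25% × (¥904000 − ¥346000) = ¥139500 ≥ ¥94000, so the exemption is fully phased out
  Base: ¥904000 − ¥0 = ¥904000
  ¥904000 × 21% = ¥189840

Excess of parallel minimum levy over mainline income levy: ¥189840 − ¥78236 = ¥111604.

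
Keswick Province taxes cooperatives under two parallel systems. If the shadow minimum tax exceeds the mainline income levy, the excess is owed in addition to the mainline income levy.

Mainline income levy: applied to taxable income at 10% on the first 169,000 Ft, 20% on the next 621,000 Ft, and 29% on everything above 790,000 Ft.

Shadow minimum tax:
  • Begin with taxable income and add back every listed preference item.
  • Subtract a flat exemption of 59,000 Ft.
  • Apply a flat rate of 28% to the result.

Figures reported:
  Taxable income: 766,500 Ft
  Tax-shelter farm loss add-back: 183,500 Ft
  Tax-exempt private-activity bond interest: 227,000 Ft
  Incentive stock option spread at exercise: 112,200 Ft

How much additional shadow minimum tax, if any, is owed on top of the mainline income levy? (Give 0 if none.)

208,056 Ft

Shadow minimum tax:
  Adjusted income: 766,500 Ft + 183,500 Ft + 227,000 Ft + 112,200 Ft = 1,289,200 Ft
  Less exemption 59,000 Ft → base 1,230,200 Ft
  1,230,200 Ft × 28% = 344,456 Ft

Mainline income levy:
  169,000 Ft × 10% = 16,900 Ft
  597,500 Ft × 20% = 119,500 Ft
  → 136,400 Ft

Excess of shadow minimum tax over mainline income levy: 344,456 Ft − 136,400 Ft = 208,056 Ft.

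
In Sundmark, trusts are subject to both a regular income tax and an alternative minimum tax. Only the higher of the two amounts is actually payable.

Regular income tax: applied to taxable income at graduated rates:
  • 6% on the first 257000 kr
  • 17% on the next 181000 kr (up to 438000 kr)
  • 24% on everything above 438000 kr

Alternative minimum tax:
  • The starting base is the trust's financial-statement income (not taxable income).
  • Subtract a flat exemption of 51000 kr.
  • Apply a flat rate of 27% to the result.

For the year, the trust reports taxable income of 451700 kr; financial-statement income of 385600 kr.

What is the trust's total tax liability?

90342 kr

Alternative minimum tax:
  Base (financial-statement income): 385600 kr
  Less exemption 51000 kr → base 334600 kr
  334600 kr × 27% = 90342 kr

Regular income tax:
  257000 kr × 6% = 15420 kr
  181000 kr × 17% = 30770 kr
  13700 kr × 24% = 3288 kr
  → 49478 kr

90342 kr > 49478 kr, so the alternative minimum tax is the binding amount.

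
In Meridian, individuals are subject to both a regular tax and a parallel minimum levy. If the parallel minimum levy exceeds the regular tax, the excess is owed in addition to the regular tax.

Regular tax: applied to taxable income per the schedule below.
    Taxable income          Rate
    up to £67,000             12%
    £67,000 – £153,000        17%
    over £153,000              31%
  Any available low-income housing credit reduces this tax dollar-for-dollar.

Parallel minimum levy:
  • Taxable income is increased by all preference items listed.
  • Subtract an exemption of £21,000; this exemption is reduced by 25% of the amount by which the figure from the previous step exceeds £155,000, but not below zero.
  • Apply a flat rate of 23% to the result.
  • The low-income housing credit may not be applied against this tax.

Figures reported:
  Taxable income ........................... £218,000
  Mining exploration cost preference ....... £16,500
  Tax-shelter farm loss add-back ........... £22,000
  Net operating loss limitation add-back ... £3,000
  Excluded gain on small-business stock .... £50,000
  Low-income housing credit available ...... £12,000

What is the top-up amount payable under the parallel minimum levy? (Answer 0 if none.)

£40,375

Regular tax:
  £67,000 × 12% = £8,040
  £86,000 × 17% = £14,620
  £65,000 × 31% = £20,150
  → £42,810
  Less low-income housing credit £12,000 → £30,810

Parallel minimum levy:
  Adjusted income: £218,000 + £16,500 + £22,000 + £3,000 + £50,000 = £309,500
  Exemption: 25% × (£309,500 − £155,000) = £38,625 ≥ £21,000, so the exemption is fully phased out
  Base: £309,500 − £0 = £309,500
  £309,500 × 23% = £71,185

Excess of parallel minimum levy over regular tax: £71,185 − £30,810 = £40,375.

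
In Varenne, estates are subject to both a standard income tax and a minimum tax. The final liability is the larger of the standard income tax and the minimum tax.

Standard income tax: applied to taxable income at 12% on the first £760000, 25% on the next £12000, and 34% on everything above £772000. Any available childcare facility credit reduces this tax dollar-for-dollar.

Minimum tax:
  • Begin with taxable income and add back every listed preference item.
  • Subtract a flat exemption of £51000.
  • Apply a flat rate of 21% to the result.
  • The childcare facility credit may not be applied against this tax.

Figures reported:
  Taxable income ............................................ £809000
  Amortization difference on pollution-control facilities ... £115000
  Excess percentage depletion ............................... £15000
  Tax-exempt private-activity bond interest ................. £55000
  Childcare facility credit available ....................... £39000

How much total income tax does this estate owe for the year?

£198030

Standard income tax:
  £760000 × 12% = £91200
  £12000 × 25% = £3000
  £37000 × 34% = £12580
  → £106780
  Less childcare facility credit £39000 → £67780

Minimum tax:
  Adjusted income: £809000 + £115000 + £15000 + £55000 = £994000
  Less exemption £51000 → base £943000
  £943000 × 21% = £198030

£198030 > £67780, so the minimum tax is the binding amount.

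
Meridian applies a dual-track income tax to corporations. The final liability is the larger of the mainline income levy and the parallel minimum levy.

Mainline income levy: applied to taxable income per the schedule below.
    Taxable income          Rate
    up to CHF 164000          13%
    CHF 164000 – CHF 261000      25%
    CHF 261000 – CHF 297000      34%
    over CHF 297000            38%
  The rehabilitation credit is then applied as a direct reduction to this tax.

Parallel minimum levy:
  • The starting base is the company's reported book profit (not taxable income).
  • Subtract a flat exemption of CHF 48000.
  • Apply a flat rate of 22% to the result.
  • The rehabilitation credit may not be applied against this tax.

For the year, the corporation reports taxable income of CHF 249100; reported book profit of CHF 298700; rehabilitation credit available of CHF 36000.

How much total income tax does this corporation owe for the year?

Parallel minimum levy:
  Base (reported book profit): CHF 298700
  Less exemption CHF 48000 → base CHF 250700
  CHF 250700 × 22% = CHF 55154

Mainline income levy:
  CHF 164000 × 13% = CHF 21320
  CHF 85100 × 25% = CHF 21275
  → CHF 42595
  Less rehabilitation credit CHF 36000 → CHF 6595

CHF 55154 > CHF 6595, so the parallel minimum levy is the binding amount.

CHF 55154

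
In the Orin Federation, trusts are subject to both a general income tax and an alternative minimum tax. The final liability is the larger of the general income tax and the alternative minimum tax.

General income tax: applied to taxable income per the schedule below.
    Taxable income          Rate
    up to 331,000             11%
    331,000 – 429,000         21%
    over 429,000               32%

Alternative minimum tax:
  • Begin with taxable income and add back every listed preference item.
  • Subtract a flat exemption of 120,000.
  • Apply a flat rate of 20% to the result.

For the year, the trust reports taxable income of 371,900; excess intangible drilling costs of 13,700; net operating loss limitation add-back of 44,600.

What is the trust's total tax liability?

Alternative minimum tax:
  Adjusted income: 371,900 + 13,700 + 44,600 = 430,200
  Less exemption 120,000 → base 310,200
  310,200 × 20% = 62,040

General income tax:
  331,000 × 11% = 36,410
  40,900 × 21% = 8,589
  → 44,999

62,040 > 44,999, so the alternative minimum tax is the binding amount.

62,040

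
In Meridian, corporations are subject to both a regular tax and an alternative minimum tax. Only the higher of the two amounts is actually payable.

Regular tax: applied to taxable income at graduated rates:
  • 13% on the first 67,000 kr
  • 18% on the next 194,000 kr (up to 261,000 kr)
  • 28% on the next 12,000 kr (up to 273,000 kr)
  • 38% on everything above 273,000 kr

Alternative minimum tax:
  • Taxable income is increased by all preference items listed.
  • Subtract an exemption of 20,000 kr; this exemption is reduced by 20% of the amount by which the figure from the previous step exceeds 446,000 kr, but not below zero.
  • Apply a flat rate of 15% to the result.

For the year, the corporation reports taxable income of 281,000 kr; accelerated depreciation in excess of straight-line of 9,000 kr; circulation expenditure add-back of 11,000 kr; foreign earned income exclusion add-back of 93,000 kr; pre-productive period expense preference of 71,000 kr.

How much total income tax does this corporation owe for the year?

67,320 kr

Alternative minimum tax:
  Adjusted income: 281,000 kr + 9,000 kr + 11,000 kr + 93,000 kr + 71,000 kr = 465,000 kr
  Exemption: 20,000 kr − 20% × (465,000 kr − 446,000 kr) = 20,000 kr − 3,800 kr = 16,200 kr
  Base: 465,000 kr − 16,200 kr = 448,800 kr
  448,800 kr × 15% = 67,320 kr

Regular tax:
  67,000 kr × 13% = 8,710 kr
  194,000 kr × 18% = 34,920 kr
  12,000 kr × 28% = 3,360 kr
  8,000 kr × 38% = 3,040 kr
  → 50,030 kr

67,320 kr > 50,030 kr, so the alternative minimum tax is the binding amount.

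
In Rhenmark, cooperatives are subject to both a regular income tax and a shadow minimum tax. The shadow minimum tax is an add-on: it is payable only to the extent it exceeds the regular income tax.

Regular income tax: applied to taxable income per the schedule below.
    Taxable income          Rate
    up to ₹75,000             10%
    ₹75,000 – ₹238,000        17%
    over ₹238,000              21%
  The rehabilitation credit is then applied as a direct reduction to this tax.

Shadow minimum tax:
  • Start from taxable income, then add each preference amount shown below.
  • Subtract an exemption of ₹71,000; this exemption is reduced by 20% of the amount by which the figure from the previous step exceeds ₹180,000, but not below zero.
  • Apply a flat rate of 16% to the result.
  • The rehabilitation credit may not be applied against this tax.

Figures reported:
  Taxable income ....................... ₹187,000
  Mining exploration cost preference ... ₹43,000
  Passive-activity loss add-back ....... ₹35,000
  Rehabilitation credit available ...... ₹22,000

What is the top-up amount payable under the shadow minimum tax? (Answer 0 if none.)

Regular income tax:
  ₹75,000 × 10% = ₹7,500
  ₹112,000 × 17% = ₹19,040
  → ₹26,540
  Less rehabilitation credit ₹22,000 → ₹4,540

Shadow minimum tax:
  Adjusted income: ₹187,000 + ₹43,000 + ₹35,000 = ₹265,000
  Exemption: ₹71,000 − 20% × (₹265,000 − ₹180,000) = ₹71,000 − ₹17,000 = ₹54,000
  Base: ₹265,000 − ₹54,000 = ₹211,000
  ₹211,000 × 16% = ₹33,760

Excess of shadow minimum tax over regular income tax: ₹33,760 − ₹4,540 = ₹29,220.

₹29,220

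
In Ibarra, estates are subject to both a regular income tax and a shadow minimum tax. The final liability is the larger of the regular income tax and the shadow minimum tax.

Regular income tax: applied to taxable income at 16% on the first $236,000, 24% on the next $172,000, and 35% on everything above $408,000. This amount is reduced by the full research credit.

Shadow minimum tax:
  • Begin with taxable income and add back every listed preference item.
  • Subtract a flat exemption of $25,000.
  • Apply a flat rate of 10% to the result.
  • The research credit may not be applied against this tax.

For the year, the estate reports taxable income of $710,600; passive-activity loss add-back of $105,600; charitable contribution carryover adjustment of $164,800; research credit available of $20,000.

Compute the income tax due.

$164,950

Shadow minimum tax:
  Adjusted income: $710,600 + $105,600 + $164,800 = $981,000
  Less exemption $25,000 → base $956,000
  $956,000 × 10% = $95,600

Regular income tax:
  $236,000 × 16% = $37,760
  $172,000 × 24% = $41,280
  $302,600 × 35% = $105,910
  → $184,950
  Less research credit $20,000 → $164,950

$164,950 > $95,600, so the regular income tax governs.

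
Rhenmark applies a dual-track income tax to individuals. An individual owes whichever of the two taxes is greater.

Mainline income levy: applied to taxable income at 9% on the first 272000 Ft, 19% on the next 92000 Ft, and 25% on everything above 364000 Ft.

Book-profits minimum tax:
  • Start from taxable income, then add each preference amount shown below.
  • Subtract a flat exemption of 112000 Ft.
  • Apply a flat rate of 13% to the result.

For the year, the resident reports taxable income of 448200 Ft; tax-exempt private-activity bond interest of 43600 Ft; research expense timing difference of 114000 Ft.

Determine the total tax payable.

Mainline income levy:
  272000 Ft × 9% = 24480 Ft
  92000 Ft × 19% = 17480 Ft
  84200 Ft × 25% = 21050 Ft
  → 63010 Ft

Book-profits minimum tax:
  Adjusted income: 448200 Ft + 43600 Ft + 114000 Ft = 605800 Ft
  Less exemption 112000 Ft → base 493800 Ft
  493800 Ft × 13% = 64194 Ft

64194 Ft > 63010 Ft, so the book-profits minimum tax is the binding amount.

64194 Ft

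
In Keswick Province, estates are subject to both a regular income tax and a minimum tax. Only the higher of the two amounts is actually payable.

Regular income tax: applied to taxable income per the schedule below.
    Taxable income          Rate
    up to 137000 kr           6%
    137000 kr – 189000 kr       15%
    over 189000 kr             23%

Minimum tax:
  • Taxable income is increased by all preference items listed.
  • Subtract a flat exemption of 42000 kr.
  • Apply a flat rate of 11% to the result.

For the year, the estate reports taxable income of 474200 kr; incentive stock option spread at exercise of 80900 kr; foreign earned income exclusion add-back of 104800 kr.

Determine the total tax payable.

Regular income tax:
  137000 kr × 6% = 8220 kr
  52000 kr × 15% = 7800 kr
  285200 kr × 23% = 65596 kr
  → 81616 kr

Minimum tax:
  Adjusted income: 474200 kr + 80900 kr + 104800 kr = 659900 kr
  Less exemption 42000 kr → base 617900 kr
  617900 kr × 11% = 67969 kr

81616 kr > 67969 kr, so the regular income tax governs.

81616 kr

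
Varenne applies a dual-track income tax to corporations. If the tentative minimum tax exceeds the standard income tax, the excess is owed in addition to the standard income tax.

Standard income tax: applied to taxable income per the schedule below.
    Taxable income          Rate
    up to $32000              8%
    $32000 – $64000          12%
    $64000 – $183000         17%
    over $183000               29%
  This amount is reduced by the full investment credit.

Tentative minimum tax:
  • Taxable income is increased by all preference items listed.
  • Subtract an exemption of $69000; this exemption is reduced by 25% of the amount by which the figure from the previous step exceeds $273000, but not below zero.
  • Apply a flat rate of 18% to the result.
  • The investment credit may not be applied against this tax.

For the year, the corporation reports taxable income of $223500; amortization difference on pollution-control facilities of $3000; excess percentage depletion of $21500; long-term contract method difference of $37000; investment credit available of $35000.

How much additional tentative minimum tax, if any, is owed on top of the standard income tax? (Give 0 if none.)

Standard income tax:
  $32000 × 8% = $2560
  $32000 × 12% = $3840
  $119000 × 17% = $20230
  $40500 × 29% = $11745
  → $38375
  Less investment credit $35000 → $3375

Tentative minimum tax:
  Adjusted income: $223500 + $3000 + $21500 + $37000 = $285000
  Exemption: $69000 − 25% × ($285000 − $273000) = $69000 − $3000 = $66000
  Base: $285000 − $66000 = $219000
  $219000 × 18% = $39420

Excess of tentative minimum tax over standard income tax: $39420 − $3375 = $36045.

$36045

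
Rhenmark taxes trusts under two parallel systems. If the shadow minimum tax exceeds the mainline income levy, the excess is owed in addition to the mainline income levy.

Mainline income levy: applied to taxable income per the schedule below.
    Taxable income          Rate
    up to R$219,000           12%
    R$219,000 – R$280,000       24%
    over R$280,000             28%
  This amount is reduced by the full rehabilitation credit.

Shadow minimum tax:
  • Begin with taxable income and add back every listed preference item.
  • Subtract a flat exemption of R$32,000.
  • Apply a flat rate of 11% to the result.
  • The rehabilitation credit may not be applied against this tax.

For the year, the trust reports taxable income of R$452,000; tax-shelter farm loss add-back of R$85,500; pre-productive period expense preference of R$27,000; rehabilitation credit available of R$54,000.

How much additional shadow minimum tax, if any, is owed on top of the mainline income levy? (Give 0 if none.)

Shadow minimum tax:
  Adjusted income: R$452,000 + R$85,500 + R$27,000 = R$564,500
  Less exemption R$32,000 → base R$532,500
  R$532,500 × 11% = R$58,575

Mainline income levy:
  R$219,000 × 12% = R$26,280
  R$61,000 × 24% = R$14,640
  R$172,000 × 28% = R$48,160
  → R$89,080
  Less rehabilitation credit R$54,000 → R$35,080

Excess of shadow minimum tax over mainline income levy: R$58,575 − R$35,080 = R$23,495.

R$23,495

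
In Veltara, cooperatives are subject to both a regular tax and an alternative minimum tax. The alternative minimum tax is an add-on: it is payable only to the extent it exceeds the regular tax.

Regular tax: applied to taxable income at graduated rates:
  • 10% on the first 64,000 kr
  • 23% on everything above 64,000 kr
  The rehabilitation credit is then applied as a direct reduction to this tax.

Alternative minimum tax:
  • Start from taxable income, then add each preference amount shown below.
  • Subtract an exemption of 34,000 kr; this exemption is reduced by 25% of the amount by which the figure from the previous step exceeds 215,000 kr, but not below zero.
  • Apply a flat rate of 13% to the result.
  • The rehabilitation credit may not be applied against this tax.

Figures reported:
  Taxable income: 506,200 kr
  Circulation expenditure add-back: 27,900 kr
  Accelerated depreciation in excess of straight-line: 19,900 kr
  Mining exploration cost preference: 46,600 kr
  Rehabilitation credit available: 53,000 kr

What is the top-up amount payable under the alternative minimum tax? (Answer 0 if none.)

22,972 kr

Regular tax:
  64,000 kr × 10% = 6,400 kr
  442,200 kr × 23% = 101,706 kr
  → 108,106 kr
  Less rehabilitation credit 53,000 kr → 55,106 kr

Alternative minimum tax:
  Adjusted income: 506,200 kr + 27,900 kr + 19,900 kr + 46,600 kr = 600,600 kr
  Exemption: 25% × (600,600 kr − 215,000 kr) = 96,400 kr ≥ 34,000 kr, so the exemption is fully phased out
  Base: 600,600 kr − 0 kr = 600,600 kr
  600,600 kr × 13% = 78,078 kr

Excess of alternative minimum tax over regular tax: 78,078 kr − 55,106 kr = 22,972 kr.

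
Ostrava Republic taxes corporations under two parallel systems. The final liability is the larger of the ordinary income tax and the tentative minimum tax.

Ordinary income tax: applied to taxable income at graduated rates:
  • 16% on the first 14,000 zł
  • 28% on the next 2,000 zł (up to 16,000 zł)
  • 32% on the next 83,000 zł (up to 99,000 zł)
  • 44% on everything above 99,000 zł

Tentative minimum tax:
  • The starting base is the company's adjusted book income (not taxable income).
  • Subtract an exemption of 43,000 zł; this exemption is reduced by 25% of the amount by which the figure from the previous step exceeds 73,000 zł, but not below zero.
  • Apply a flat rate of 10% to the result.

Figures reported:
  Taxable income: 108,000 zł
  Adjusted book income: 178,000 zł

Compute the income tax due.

33,320 zł

Ordinary income tax:
  14,000 zł × 16% = 2,240 zł
  2,000 zł × 28% = 560 zł
  83,000 zł × 32% = 26,560 zł
  9,000 zł × 44% = 3,960 zł
  → 33,320 zł

Tentative minimum tax:
  Base (adjusted book income): 178,000 zł
  Exemption: 43,000 zł − 25% × (178,000 zł − 73,000 zł) = 43,000 zł − 26,250 zł = 16,750 zł
  Base: 178,000 zł − 16,750 zł = 161,250 zł
  161,250 zł × 10% = 16,125 zł

33,320 zł > 16,125 zł, so the ordinary income tax governs.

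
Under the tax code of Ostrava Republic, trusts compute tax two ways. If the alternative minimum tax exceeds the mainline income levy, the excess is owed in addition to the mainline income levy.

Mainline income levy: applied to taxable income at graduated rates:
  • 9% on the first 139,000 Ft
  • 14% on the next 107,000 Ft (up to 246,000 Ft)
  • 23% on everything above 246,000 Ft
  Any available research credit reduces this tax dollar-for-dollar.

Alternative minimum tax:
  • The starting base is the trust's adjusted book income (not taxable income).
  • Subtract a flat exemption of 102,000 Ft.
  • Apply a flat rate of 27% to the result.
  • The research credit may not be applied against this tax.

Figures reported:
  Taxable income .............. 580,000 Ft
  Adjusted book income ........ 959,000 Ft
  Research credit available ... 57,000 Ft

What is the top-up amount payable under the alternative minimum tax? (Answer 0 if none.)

184,080 Ft

Mainline income levy:
  139,000 Ft × 9% = 12,510 Ft
  107,000 Ft × 14% = 14,980 Ft
  334,000 Ft × 23% = 76,820 Ft
  → 104,310 Ft
  Less research credit 57,000 Ft → 47,310 Ft

Alternative minimum tax:
  Base (adjusted book income): 959,000 Ft
  Less exemption 102,000 Ft → base 857,000 Ft
  857,000 Ft × 27% = 231,390 Ft

Excess of alternative minimum tax over mainline income levy: 231,390 Ft − 47,310 Ft = 184,080 Ft.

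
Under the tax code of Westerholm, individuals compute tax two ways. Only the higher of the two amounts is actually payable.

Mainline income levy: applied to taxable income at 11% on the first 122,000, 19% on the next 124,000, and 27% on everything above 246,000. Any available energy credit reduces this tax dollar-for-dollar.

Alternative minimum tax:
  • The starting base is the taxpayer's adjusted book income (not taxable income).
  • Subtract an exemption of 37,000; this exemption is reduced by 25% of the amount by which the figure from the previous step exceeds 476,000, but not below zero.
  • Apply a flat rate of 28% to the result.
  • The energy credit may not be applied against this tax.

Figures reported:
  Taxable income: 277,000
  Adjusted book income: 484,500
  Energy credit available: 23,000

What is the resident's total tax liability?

125,895

Alternative minimum tax:
  Base (adjusted book income): 484,500
  Exemption: 37,000 − 25% × (484,500 − 476,000) = 37,000 − 2,125 = 34,875
  Base: 484,500 − 34,875 = 449,625
  449,625 × 28% = 125,895

Mainline income levy:
  122,000 × 11% = 13,420
  124,000 × 19% = 23,560
  31,000 × 27% = 8,370
  → 45,350
  Less energy credit 23,000 → 22,350

125,895 > 22,350, so the alternative minimum tax is the binding amount.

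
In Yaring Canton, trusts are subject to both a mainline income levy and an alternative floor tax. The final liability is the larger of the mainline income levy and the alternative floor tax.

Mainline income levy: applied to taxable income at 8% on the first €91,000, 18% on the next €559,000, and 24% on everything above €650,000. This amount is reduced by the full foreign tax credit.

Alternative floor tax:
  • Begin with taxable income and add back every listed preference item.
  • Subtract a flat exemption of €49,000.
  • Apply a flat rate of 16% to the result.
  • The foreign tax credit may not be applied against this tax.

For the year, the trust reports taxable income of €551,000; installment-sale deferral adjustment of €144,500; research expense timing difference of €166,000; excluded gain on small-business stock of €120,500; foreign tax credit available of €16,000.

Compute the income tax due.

€149,280

Alternative floor tax:
  Adjusted income: €551,000 + €144,500 + €166,000 + €120,500 = €982,000
  Less exemption €49,000 → base €933,000
  €933,000 × 16% = €149,280

Mainline income levy:
  €91,000 × 8% = €7,280
  €460,000 × 18% = €82,800
  → €90,080
  Less foreign tax credit €16,000 → €74,080

€149,280 > €74,080, so the alternative floor tax is the binding amount.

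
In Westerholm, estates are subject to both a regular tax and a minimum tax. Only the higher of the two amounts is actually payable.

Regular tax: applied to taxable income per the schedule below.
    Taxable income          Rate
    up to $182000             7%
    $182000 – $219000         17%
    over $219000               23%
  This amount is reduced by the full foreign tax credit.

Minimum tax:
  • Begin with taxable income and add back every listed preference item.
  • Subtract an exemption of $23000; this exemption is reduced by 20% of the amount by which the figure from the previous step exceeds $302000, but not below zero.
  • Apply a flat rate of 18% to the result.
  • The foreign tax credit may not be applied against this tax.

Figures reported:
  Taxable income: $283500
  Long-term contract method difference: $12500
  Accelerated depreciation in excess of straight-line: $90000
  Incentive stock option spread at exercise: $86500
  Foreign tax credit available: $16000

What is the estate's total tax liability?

$85050

Minimum tax:
  Adjusted income: $283500 + $12500 + $90000 + $86500 = $472500
  Exemption: 20% × ($472500 − $302000) = $34100 ≥ $23000, so the exemption is fully phased out
  Base: $472500 − $0 = $472500
  $472500 × 18% = $85050

Regular tax:
  $182000 × 7% = $12740
  $37000 × 17% = $6290
  $64500 × 23% = $14835
  → $33865
  Less foreign tax credit $16000 → $17865

$85050 > $17865, so the minimum tax is the binding amount.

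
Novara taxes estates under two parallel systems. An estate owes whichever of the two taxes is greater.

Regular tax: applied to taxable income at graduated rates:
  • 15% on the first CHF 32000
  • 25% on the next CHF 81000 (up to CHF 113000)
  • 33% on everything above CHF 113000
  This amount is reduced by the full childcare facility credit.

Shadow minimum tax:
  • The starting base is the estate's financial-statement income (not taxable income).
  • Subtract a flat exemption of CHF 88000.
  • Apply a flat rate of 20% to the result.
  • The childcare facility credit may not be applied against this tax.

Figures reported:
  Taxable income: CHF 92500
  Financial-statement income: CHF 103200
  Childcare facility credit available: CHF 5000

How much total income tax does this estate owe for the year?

Regular tax:
  CHF 32000 × 15% = CHF 4800
  CHF 60500 × 25% = CHF 15125
  → CHF 19925
  Less childcare facility credit CHF 5000 → CHF 14925

Shadow minimum tax:
  Base (financial-statement income): CHF 103200
  Less exemption CHF 88000 → base CHF 15200
  CHF 15200 × 20% = CHF 3040

CHF 14925 > CHF 3040, so the regular tax governs.

CHF 14925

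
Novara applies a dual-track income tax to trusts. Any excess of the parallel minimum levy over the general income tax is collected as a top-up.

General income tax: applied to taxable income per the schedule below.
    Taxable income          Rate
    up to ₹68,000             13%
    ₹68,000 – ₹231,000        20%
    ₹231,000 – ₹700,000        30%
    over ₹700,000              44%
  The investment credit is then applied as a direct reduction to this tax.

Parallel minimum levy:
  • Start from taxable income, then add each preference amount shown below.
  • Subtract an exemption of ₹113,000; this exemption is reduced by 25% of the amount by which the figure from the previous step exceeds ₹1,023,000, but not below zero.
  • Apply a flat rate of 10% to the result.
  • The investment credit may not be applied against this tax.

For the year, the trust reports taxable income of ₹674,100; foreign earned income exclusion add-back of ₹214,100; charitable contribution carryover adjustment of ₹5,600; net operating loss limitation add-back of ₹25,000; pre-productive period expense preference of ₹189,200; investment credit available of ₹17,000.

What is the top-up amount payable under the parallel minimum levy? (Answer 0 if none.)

Parallel minimum levy:
  Adjusted income: ₹674,100 + ₹214,100 + ₹5,600 + ₹25,000 + ₹189,200 = ₹1,108,000
  Exemption: ₹113,000 − 25% × (₹1,108,000 − ₹1,023,000) = ₹113,000 − ₹21,250 = ₹91,750
  Base: ₹1,108,000 − ₹91,750 = ₹1,016,250
  ₹1,016,250 × 10% = ₹101,625

General income tax:
  ₹68,000 × 13% = ₹8,840
  ₹163,000 × 20% = ₹32,600
  ₹443,100 × 30% = ₹132,930
  → ₹174,370
  Less investment credit ₹17,000 → ₹157,370

₹101,625 ≤ ₹157,370, so no add-on is due.

₹0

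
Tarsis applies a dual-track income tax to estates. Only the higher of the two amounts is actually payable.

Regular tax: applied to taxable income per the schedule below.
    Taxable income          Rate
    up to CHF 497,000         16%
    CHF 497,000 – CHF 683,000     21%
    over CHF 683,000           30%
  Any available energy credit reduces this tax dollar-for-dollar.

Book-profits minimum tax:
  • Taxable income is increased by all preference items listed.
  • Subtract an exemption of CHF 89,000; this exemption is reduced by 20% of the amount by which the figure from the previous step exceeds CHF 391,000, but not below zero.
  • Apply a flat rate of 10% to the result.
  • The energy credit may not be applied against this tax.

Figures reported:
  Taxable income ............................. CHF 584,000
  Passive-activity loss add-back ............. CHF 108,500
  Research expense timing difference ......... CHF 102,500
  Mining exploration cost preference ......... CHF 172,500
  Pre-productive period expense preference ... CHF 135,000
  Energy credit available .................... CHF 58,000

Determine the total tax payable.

Book-profits minimum tax:
  Adjusted income: CHF 584,000 + CHF 108,500 + CHF 102,500 + CHF 172,500 + CHF 135,000 = CHF 1,102,500
  Exemption: 20% × (CHF 1,102,500 − CHF 391,000) = CHF 142,300 ≥ CHF 89,000, so the exemption is fully phased out
  Base: CHF 1,102,500 − CHF 0 = CHF 1,102,500
  CHF 1,102,500 × 10% = CHF 110,250

Regular tax:
  CHF 497,000 × 16% = CHF 79,520
  CHF 87,000 × 21% = CHF 18,270
  → CHF 97,790
  Less energy credit CHF 58,000 → CHF 39,790

CHF 110,250 > CHF 39,790, so the book-profits minimum tax is the binding amount.

CHF 110,250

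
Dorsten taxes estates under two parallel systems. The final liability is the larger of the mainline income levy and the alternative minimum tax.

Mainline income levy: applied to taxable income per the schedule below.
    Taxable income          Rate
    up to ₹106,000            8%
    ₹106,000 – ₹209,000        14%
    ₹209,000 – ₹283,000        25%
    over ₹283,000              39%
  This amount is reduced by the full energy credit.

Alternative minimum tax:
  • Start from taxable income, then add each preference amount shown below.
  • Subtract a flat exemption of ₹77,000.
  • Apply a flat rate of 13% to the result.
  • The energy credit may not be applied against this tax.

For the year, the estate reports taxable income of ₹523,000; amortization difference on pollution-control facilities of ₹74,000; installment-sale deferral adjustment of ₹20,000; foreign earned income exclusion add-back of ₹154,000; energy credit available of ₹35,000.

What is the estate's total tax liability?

Alternative minimum tax:
  Adjusted income: ₹523,000 + ₹74,000 + ₹20,000 + ₹154,000 = ₹771,000
  Less exemption ₹77,000 → base ₹694,000
  ₹694,000 × 13% = ₹90,220

Mainline income levy:
  ₹106,000 × 8% = ₹8,480
  ₹103,000 × 14% = ₹14,420
  ₹74,000 × 25% = ₹18,500
  ₹240,000 × 39% = ₹93,600
  → ₹135,000
  Less energy credit ₹35,000 → ₹100,000

₹100,000 > ₹90,220, so the mainline income levy governs.

₹100,000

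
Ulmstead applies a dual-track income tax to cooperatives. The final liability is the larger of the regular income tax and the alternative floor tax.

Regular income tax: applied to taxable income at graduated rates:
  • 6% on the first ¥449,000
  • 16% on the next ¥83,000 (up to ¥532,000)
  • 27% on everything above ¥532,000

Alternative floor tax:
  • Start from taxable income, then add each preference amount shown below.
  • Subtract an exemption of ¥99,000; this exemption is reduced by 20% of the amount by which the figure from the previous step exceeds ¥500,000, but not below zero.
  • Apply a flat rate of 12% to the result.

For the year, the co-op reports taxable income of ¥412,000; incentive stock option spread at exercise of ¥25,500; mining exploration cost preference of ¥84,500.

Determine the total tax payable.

¥51,288

Regular income tax:
  ¥412,000 × 6% = ¥24,720

Alternative floor tax:
  Adjusted income: ¥412,000 + ¥25,500 + ¥84,500 = ¥522,000
  Exemption: ¥99,000 − 20% × (¥522,000 − ¥500,000) = ¥99,000 − ¥4,400 = ¥94,600
  Base: ¥522,000 − ¥94,600 = ¥427,400
  ¥427,400 × 12% = ¥51,288

¥51,288 > ¥24,720, so the alternative floor tax is the binding amount.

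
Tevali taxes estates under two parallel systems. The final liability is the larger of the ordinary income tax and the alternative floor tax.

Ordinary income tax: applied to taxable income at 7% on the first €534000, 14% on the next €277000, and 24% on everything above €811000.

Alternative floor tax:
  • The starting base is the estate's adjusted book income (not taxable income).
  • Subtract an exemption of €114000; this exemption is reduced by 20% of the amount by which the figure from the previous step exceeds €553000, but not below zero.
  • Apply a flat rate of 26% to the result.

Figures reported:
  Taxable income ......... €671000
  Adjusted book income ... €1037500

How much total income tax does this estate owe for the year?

€265304

Ordinary income tax:
  €534000 × 7% = €37380
  €137000 × 14% = €19180
  → €56560

Alternative floor tax:
  Base (adjusted book income): €1037500
  Exemption: €114000 − 20% × (€1037500 − €553000) = €114000 − €96900 = €17100
  Base: €1037500 − €17100 = €1020400
  €1020400 × 26% = €265304

€265304 > €56560, so the alternative floor tax is the binding amount.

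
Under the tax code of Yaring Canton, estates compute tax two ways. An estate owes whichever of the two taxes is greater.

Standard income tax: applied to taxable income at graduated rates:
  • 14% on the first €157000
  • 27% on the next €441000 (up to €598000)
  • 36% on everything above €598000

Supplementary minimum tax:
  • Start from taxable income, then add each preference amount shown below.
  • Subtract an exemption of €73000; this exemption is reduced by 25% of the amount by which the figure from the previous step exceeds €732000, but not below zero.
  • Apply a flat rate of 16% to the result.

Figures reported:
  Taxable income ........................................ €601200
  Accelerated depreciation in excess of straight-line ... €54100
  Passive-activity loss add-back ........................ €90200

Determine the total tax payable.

€142202

Standard income tax:
  €157000 × 14% = €21980
  €441000 × 27% = €119070
  €3200 × 36% = €1152
  → €142202

Supplementary minimum tax:
  Adjusted income: €601200 + €54100 + €90200 = €745500
  Exemption: €73000 − 25% × (€745500 − €732000) = €73000 − €3375 = €69625
  Base: €745500 − €69625 = €675875
  €675875 × 16% = €108140

€142202 > €108140, so the standard income tax governs.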